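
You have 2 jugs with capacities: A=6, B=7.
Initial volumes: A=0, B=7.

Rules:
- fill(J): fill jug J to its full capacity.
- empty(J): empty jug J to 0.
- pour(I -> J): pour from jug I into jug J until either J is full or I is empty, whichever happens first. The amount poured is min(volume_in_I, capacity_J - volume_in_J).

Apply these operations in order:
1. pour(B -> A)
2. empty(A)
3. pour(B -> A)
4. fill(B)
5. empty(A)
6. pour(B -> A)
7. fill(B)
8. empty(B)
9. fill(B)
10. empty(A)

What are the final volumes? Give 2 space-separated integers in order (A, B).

Answer: 0 7

Derivation:
Step 1: pour(B -> A) -> (A=6 B=1)
Step 2: empty(A) -> (A=0 B=1)
Step 3: pour(B -> A) -> (A=1 B=0)
Step 4: fill(B) -> (A=1 B=7)
Step 5: empty(A) -> (A=0 B=7)
Step 6: pour(B -> A) -> (A=6 B=1)
Step 7: fill(B) -> (A=6 B=7)
Step 8: empty(B) -> (A=6 B=0)
Step 9: fill(B) -> (A=6 B=7)
Step 10: empty(A) -> (A=0 B=7)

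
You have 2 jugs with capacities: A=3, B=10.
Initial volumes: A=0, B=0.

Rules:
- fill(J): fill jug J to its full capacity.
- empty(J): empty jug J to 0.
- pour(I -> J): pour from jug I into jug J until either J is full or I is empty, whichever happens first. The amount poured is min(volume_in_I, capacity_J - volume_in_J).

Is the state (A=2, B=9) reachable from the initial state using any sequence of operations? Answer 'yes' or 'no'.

BFS explored all 26 reachable states.
Reachable set includes: (0,0), (0,1), (0,2), (0,3), (0,4), (0,5), (0,6), (0,7), (0,8), (0,9), (0,10), (1,0) ...
Target (A=2, B=9) not in reachable set → no.

Answer: no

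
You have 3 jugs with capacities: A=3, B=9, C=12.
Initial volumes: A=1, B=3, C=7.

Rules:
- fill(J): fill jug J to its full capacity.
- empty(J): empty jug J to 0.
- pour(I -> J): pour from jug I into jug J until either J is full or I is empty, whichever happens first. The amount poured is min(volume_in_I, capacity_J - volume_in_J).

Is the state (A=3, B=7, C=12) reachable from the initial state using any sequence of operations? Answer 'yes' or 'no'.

BFS from (A=1, B=3, C=7):
  1. fill(B) -> (A=1 B=9 C=7)
  2. fill(C) -> (A=1 B=9 C=12)
  3. pour(B -> A) -> (A=3 B=7 C=12)
Target reached → yes.

Answer: yes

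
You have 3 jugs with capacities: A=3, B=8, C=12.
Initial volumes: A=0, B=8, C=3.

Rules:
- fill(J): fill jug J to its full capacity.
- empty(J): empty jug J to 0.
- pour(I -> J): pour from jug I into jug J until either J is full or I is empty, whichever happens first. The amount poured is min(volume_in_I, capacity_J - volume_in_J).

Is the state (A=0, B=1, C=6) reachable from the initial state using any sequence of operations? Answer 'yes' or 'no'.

Answer: yes

Derivation:
BFS from (A=0, B=8, C=3):
  1. pour(B -> A) -> (A=3 B=5 C=3)
  2. pour(B -> C) -> (A=3 B=0 C=8)
  3. fill(B) -> (A=3 B=8 C=8)
  4. pour(B -> C) -> (A=3 B=4 C=12)
  5. empty(C) -> (A=3 B=4 C=0)
  6. pour(A -> C) -> (A=0 B=4 C=3)
  7. pour(B -> A) -> (A=3 B=1 C=3)
  8. pour(A -> C) -> (A=0 B=1 C=6)
Target reached → yes.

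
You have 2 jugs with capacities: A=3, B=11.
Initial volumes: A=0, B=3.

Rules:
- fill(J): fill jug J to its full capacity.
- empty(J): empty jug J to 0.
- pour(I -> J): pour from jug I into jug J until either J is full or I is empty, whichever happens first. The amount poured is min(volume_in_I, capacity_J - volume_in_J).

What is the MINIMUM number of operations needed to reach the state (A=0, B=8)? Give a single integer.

Answer: 3

Derivation:
BFS from (A=0, B=3). One shortest path:
  1. fill(B) -> (A=0 B=11)
  2. pour(B -> A) -> (A=3 B=8)
  3. empty(A) -> (A=0 B=8)
Reached target in 3 moves.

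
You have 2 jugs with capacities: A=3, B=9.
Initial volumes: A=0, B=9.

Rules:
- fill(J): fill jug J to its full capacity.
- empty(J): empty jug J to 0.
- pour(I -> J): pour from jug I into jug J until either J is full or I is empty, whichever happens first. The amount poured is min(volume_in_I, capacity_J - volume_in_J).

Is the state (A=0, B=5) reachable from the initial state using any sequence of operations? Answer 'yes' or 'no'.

Answer: no

Derivation:
BFS explored all 8 reachable states.
Reachable set includes: (0,0), (0,3), (0,6), (0,9), (3,0), (3,3), (3,6), (3,9)
Target (A=0, B=5) not in reachable set → no.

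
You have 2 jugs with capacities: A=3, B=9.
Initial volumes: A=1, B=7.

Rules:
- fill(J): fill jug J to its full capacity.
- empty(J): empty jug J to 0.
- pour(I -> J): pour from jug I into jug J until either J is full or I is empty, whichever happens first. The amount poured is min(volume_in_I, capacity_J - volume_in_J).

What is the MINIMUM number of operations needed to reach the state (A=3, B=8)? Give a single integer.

BFS from (A=1, B=7). One shortest path:
  1. pour(A -> B) -> (A=0 B=8)
  2. fill(A) -> (A=3 B=8)
Reached target in 2 moves.

Answer: 2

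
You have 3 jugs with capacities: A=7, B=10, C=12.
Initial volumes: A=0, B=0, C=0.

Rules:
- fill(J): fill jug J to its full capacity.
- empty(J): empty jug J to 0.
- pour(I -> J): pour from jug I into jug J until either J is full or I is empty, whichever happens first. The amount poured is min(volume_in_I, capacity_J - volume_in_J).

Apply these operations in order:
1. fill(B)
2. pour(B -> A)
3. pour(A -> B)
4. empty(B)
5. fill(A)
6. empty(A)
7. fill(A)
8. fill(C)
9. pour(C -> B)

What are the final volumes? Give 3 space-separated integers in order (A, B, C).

Answer: 7 10 2

Derivation:
Step 1: fill(B) -> (A=0 B=10 C=0)
Step 2: pour(B -> A) -> (A=7 B=3 C=0)
Step 3: pour(A -> B) -> (A=0 B=10 C=0)
Step 4: empty(B) -> (A=0 B=0 C=0)
Step 5: fill(A) -> (A=7 B=0 C=0)
Step 6: empty(A) -> (A=0 B=0 C=0)
Step 7: fill(A) -> (A=7 B=0 C=0)
Step 8: fill(C) -> (A=7 B=0 C=12)
Step 9: pour(C -> B) -> (A=7 B=10 C=2)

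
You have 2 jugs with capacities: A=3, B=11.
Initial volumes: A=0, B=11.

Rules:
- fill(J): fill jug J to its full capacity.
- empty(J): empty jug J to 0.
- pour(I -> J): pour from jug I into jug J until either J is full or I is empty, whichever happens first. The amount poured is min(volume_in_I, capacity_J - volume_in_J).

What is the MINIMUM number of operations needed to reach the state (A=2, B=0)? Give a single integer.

Answer: 7

Derivation:
BFS from (A=0, B=11). One shortest path:
  1. pour(B -> A) -> (A=3 B=8)
  2. empty(A) -> (A=0 B=8)
  3. pour(B -> A) -> (A=3 B=5)
  4. empty(A) -> (A=0 B=5)
  5. pour(B -> A) -> (A=3 B=2)
  6. empty(A) -> (A=0 B=2)
  7. pour(B -> A) -> (A=2 B=0)
Reached target in 7 moves.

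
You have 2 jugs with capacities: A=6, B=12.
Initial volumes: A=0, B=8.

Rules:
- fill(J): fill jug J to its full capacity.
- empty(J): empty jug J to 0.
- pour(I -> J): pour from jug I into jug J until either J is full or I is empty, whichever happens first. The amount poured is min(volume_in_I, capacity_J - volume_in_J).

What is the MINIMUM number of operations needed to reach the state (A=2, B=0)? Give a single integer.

Answer: 3

Derivation:
BFS from (A=0, B=8). One shortest path:
  1. fill(A) -> (A=6 B=8)
  2. pour(A -> B) -> (A=2 B=12)
  3. empty(B) -> (A=2 B=0)
Reached target in 3 moves.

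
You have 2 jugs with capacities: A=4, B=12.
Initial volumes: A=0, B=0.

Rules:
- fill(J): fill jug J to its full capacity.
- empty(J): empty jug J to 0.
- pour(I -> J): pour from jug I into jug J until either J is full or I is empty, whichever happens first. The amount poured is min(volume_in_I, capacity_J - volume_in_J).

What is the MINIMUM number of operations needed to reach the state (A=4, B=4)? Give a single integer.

BFS from (A=0, B=0). One shortest path:
  1. fill(A) -> (A=4 B=0)
  2. pour(A -> B) -> (A=0 B=4)
  3. fill(A) -> (A=4 B=4)
Reached target in 3 moves.

Answer: 3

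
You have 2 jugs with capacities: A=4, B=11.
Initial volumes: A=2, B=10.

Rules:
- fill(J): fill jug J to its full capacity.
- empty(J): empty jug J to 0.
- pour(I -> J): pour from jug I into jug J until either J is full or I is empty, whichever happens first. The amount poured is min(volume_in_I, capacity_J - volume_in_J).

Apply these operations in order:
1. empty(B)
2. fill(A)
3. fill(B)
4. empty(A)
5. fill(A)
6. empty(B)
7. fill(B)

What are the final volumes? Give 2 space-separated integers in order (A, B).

Answer: 4 11

Derivation:
Step 1: empty(B) -> (A=2 B=0)
Step 2: fill(A) -> (A=4 B=0)
Step 3: fill(B) -> (A=4 B=11)
Step 4: empty(A) -> (A=0 B=11)
Step 5: fill(A) -> (A=4 B=11)
Step 6: empty(B) -> (A=4 B=0)
Step 7: fill(B) -> (A=4 B=11)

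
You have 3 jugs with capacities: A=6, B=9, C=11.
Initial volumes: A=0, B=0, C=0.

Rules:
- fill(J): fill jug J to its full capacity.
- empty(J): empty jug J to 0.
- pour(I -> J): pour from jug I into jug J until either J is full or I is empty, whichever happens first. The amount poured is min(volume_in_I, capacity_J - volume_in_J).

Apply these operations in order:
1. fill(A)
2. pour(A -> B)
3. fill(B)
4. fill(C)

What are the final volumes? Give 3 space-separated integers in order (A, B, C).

Answer: 0 9 11

Derivation:
Step 1: fill(A) -> (A=6 B=0 C=0)
Step 2: pour(A -> B) -> (A=0 B=6 C=0)
Step 3: fill(B) -> (A=0 B=9 C=0)
Step 4: fill(C) -> (A=0 B=9 C=11)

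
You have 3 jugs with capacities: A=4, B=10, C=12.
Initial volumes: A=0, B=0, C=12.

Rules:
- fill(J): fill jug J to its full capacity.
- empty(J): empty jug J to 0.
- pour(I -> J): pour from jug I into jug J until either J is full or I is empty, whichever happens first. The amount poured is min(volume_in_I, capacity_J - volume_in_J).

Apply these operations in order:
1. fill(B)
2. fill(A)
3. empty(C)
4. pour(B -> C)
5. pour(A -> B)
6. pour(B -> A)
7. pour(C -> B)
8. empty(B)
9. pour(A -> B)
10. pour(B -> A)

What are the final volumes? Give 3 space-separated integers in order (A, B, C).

Answer: 4 0 0

Derivation:
Step 1: fill(B) -> (A=0 B=10 C=12)
Step 2: fill(A) -> (A=4 B=10 C=12)
Step 3: empty(C) -> (A=4 B=10 C=0)
Step 4: pour(B -> C) -> (A=4 B=0 C=10)
Step 5: pour(A -> B) -> (A=0 B=4 C=10)
Step 6: pour(B -> A) -> (A=4 B=0 C=10)
Step 7: pour(C -> B) -> (A=4 B=10 C=0)
Step 8: empty(B) -> (A=4 B=0 C=0)
Step 9: pour(A -> B) -> (A=0 B=4 C=0)
Step 10: pour(B -> A) -> (A=4 B=0 C=0)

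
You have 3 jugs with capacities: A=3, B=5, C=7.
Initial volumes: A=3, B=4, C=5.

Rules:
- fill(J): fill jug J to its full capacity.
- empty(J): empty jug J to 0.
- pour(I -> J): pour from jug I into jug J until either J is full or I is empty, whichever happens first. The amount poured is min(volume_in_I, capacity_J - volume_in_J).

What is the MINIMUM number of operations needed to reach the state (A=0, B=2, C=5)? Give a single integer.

BFS from (A=3, B=4, C=5). One shortest path:
  1. pour(A -> B) -> (A=2 B=5 C=5)
  2. empty(B) -> (A=2 B=0 C=5)
  3. pour(A -> B) -> (A=0 B=2 C=5)
Reached target in 3 moves.

Answer: 3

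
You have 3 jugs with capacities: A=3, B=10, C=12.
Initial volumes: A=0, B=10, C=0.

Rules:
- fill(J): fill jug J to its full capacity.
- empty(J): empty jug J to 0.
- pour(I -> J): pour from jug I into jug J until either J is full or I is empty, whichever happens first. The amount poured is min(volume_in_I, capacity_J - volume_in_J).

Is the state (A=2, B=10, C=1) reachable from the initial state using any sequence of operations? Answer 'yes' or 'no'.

Answer: yes

Derivation:
BFS from (A=0, B=10, C=0):
  1. fill(A) -> (A=3 B=10 C=0)
  2. pour(B -> C) -> (A=3 B=0 C=10)
  3. pour(A -> B) -> (A=0 B=3 C=10)
  4. pour(C -> A) -> (A=3 B=3 C=7)
  5. pour(A -> B) -> (A=0 B=6 C=7)
  6. pour(C -> A) -> (A=3 B=6 C=4)
  7. pour(A -> B) -> (A=0 B=9 C=4)
  8. pour(C -> A) -> (A=3 B=9 C=1)
  9. pour(A -> B) -> (A=2 B=10 C=1)
Target reached → yes.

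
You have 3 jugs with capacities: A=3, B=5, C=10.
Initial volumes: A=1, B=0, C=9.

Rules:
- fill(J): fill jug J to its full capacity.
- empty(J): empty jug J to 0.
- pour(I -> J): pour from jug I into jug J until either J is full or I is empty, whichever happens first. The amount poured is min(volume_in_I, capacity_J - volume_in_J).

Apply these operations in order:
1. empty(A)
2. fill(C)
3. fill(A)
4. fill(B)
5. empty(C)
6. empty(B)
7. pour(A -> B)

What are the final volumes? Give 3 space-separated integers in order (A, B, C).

Step 1: empty(A) -> (A=0 B=0 C=9)
Step 2: fill(C) -> (A=0 B=0 C=10)
Step 3: fill(A) -> (A=3 B=0 C=10)
Step 4: fill(B) -> (A=3 B=5 C=10)
Step 5: empty(C) -> (A=3 B=5 C=0)
Step 6: empty(B) -> (A=3 B=0 C=0)
Step 7: pour(A -> B) -> (A=0 B=3 C=0)

Answer: 0 3 0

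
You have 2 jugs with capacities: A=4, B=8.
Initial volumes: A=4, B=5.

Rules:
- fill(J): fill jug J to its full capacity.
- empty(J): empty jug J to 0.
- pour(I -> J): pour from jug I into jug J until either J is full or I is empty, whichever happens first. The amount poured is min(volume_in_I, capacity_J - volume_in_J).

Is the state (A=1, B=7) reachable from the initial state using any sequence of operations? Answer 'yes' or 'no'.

Answer: no

Derivation:
BFS explored all 12 reachable states.
Reachable set includes: (0,0), (0,1), (0,4), (0,5), (0,8), (1,0), (1,8), (4,0), (4,1), (4,4), (4,5), (4,8)
Target (A=1, B=7) not in reachable set → no.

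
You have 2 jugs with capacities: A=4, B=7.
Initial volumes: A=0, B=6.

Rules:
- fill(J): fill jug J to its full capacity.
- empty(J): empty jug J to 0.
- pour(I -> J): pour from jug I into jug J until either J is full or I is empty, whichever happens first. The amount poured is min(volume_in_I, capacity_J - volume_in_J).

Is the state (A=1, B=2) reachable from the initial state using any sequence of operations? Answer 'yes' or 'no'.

BFS explored all 22 reachable states.
Reachable set includes: (0,0), (0,1), (0,2), (0,3), (0,4), (0,5), (0,6), (0,7), (1,0), (1,7), (2,0), (2,7) ...
Target (A=1, B=2) not in reachable set → no.

Answer: no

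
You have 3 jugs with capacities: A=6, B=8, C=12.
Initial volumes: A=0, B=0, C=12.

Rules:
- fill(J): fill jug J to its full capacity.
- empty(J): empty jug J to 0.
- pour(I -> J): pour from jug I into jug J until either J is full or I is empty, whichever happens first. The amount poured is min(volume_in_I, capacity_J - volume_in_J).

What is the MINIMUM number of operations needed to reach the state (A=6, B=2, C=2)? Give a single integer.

Answer: 6

Derivation:
BFS from (A=0, B=0, C=12). One shortest path:
  1. fill(A) -> (A=6 B=0 C=12)
  2. pour(A -> B) -> (A=0 B=6 C=12)
  3. pour(C -> B) -> (A=0 B=8 C=10)
  4. empty(B) -> (A=0 B=0 C=10)
  5. pour(C -> B) -> (A=0 B=8 C=2)
  6. pour(B -> A) -> (A=6 B=2 C=2)
Reached target in 6 moves.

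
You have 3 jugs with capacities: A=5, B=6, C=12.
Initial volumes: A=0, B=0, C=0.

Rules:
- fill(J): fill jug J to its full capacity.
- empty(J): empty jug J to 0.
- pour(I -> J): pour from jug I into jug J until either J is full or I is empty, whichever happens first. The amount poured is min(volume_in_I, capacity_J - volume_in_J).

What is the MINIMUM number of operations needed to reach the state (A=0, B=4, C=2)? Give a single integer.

BFS from (A=0, B=0, C=0). One shortest path:
  1. fill(C) -> (A=0 B=0 C=12)
  2. pour(C -> A) -> (A=5 B=0 C=7)
  3. pour(A -> B) -> (A=0 B=5 C=7)
  4. pour(C -> A) -> (A=5 B=5 C=2)
  5. pour(A -> B) -> (A=4 B=6 C=2)
  6. empty(B) -> (A=4 B=0 C=2)
  7. pour(A -> B) -> (A=0 B=4 C=2)
Reached target in 7 moves.

Answer: 7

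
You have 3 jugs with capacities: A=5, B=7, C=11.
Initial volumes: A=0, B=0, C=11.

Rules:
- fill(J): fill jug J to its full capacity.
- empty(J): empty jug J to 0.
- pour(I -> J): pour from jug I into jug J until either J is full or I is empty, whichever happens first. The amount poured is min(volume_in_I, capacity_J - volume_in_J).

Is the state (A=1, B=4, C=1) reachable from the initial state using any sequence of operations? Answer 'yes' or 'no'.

Answer: no

Derivation:
BFS explored all 336 reachable states.
Reachable set includes: (0,0,0), (0,0,1), (0,0,2), (0,0,3), (0,0,4), (0,0,5), (0,0,6), (0,0,7), (0,0,8), (0,0,9), (0,0,10), (0,0,11) ...
Target (A=1, B=4, C=1) not in reachable set → no.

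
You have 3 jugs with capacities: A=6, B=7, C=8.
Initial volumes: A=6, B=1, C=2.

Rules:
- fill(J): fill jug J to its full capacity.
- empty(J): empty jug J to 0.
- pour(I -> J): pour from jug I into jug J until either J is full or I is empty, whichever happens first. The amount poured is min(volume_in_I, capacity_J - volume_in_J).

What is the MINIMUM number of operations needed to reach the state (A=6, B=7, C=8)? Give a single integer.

Answer: 2

Derivation:
BFS from (A=6, B=1, C=2). One shortest path:
  1. fill(B) -> (A=6 B=7 C=2)
  2. fill(C) -> (A=6 B=7 C=8)
Reached target in 2 moves.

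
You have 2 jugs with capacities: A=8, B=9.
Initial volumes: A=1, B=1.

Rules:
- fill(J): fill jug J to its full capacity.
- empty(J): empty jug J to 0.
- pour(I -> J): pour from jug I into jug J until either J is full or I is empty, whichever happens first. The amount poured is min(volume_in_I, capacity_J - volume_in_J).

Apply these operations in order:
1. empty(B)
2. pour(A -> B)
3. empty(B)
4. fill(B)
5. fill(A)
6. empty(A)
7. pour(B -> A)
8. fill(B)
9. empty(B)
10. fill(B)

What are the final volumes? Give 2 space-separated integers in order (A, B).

Answer: 8 9

Derivation:
Step 1: empty(B) -> (A=1 B=0)
Step 2: pour(A -> B) -> (A=0 B=1)
Step 3: empty(B) -> (A=0 B=0)
Step 4: fill(B) -> (A=0 B=9)
Step 5: fill(A) -> (A=8 B=9)
Step 6: empty(A) -> (A=0 B=9)
Step 7: pour(B -> A) -> (A=8 B=1)
Step 8: fill(B) -> (A=8 B=9)
Step 9: empty(B) -> (A=8 B=0)
Step 10: fill(B) -> (A=8 B=9)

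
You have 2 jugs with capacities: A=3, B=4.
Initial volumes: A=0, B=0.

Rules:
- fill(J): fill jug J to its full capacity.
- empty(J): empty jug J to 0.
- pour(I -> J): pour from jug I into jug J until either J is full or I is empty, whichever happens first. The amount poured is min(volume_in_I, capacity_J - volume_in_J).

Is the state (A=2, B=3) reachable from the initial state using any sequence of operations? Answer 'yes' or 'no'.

Answer: no

Derivation:
BFS explored all 14 reachable states.
Reachable set includes: (0,0), (0,1), (0,2), (0,3), (0,4), (1,0), (1,4), (2,0), (2,4), (3,0), (3,1), (3,2) ...
Target (A=2, B=3) not in reachable set → no.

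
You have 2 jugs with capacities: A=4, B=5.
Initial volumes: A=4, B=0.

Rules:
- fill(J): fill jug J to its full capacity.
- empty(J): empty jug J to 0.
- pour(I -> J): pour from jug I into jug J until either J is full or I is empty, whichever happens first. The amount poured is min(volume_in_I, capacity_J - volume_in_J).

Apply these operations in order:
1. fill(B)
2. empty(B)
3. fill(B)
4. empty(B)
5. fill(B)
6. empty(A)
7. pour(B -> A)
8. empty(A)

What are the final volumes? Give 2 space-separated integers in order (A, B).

Answer: 0 1

Derivation:
Step 1: fill(B) -> (A=4 B=5)
Step 2: empty(B) -> (A=4 B=0)
Step 3: fill(B) -> (A=4 B=5)
Step 4: empty(B) -> (A=4 B=0)
Step 5: fill(B) -> (A=4 B=5)
Step 6: empty(A) -> (A=0 B=5)
Step 7: pour(B -> A) -> (A=4 B=1)
Step 8: empty(A) -> (A=0 B=1)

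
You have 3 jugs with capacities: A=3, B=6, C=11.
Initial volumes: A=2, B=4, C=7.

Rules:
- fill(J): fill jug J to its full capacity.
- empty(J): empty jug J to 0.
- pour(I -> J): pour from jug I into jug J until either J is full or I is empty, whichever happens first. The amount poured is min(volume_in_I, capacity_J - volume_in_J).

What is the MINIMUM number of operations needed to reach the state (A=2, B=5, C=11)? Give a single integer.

BFS from (A=2, B=4, C=7). One shortest path:
  1. pour(C -> B) -> (A=2 B=6 C=5)
  2. empty(B) -> (A=2 B=0 C=5)
  3. pour(C -> B) -> (A=2 B=5 C=0)
  4. fill(C) -> (A=2 B=5 C=11)
Reached target in 4 moves.

Answer: 4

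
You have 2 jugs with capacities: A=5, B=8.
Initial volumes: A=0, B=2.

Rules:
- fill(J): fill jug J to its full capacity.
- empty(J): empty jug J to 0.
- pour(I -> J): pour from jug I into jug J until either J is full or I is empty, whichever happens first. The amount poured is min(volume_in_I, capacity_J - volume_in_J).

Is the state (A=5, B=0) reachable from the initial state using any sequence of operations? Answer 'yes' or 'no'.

BFS from (A=0, B=2):
  1. fill(A) -> (A=5 B=2)
  2. empty(B) -> (A=5 B=0)
Target reached → yes.

Answer: yes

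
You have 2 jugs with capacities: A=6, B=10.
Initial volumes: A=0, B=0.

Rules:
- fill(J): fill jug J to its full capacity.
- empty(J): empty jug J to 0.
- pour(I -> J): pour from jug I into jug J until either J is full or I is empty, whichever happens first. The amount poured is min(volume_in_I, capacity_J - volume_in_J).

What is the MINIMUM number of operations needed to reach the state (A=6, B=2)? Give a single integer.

BFS from (A=0, B=0). One shortest path:
  1. fill(A) -> (A=6 B=0)
  2. pour(A -> B) -> (A=0 B=6)
  3. fill(A) -> (A=6 B=6)
  4. pour(A -> B) -> (A=2 B=10)
  5. empty(B) -> (A=2 B=0)
  6. pour(A -> B) -> (A=0 B=2)
  7. fill(A) -> (A=6 B=2)
Reached target in 7 moves.

Answer: 7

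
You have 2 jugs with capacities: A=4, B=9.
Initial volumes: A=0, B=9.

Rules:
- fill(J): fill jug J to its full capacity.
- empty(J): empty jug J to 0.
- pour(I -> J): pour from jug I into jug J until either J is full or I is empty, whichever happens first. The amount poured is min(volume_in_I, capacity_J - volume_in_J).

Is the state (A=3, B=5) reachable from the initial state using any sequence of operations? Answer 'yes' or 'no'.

Answer: no

Derivation:
BFS explored all 26 reachable states.
Reachable set includes: (0,0), (0,1), (0,2), (0,3), (0,4), (0,5), (0,6), (0,7), (0,8), (0,9), (1,0), (1,9) ...
Target (A=3, B=5) not in reachable set → no.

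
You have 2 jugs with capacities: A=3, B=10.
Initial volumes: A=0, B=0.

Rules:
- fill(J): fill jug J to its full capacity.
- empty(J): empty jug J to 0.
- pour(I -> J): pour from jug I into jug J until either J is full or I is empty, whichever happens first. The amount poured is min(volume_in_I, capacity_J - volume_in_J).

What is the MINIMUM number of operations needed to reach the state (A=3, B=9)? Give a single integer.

Answer: 7

Derivation:
BFS from (A=0, B=0). One shortest path:
  1. fill(A) -> (A=3 B=0)
  2. pour(A -> B) -> (A=0 B=3)
  3. fill(A) -> (A=3 B=3)
  4. pour(A -> B) -> (A=0 B=6)
  5. fill(A) -> (A=3 B=6)
  6. pour(A -> B) -> (A=0 B=9)
  7. fill(A) -> (A=3 B=9)
Reached target in 7 moves.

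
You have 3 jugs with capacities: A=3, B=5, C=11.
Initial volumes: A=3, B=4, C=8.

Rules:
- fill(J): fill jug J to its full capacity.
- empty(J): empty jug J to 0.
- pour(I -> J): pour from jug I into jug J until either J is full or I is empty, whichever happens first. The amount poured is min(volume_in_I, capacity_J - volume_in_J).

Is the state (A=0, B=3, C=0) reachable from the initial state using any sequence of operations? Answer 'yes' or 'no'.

BFS from (A=3, B=4, C=8):
  1. empty(B) -> (A=3 B=0 C=8)
  2. empty(C) -> (A=3 B=0 C=0)
  3. pour(A -> B) -> (A=0 B=3 C=0)
Target reached → yes.

Answer: yes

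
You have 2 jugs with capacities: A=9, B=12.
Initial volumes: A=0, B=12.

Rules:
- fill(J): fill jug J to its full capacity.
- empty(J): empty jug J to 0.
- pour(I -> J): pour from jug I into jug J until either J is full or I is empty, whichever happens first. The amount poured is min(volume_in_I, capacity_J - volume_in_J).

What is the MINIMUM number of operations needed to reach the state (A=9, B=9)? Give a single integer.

BFS from (A=0, B=12). One shortest path:
  1. fill(A) -> (A=9 B=12)
  2. empty(B) -> (A=9 B=0)
  3. pour(A -> B) -> (A=0 B=9)
  4. fill(A) -> (A=9 B=9)
Reached target in 4 moves.

Answer: 4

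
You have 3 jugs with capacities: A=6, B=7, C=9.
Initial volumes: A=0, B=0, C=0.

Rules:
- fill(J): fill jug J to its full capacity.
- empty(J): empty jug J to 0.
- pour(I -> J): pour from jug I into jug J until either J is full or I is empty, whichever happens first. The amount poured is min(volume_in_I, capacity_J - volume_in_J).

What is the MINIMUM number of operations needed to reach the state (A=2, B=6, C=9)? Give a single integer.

BFS from (A=0, B=0, C=0). One shortest path:
  1. fill(A) -> (A=6 B=0 C=0)
  2. fill(C) -> (A=6 B=0 C=9)
  3. pour(C -> B) -> (A=6 B=7 C=2)
  4. empty(B) -> (A=6 B=0 C=2)
  5. pour(A -> B) -> (A=0 B=6 C=2)
  6. pour(C -> A) -> (A=2 B=6 C=0)
  7. fill(C) -> (A=2 B=6 C=9)
Reached target in 7 moves.

Answer: 7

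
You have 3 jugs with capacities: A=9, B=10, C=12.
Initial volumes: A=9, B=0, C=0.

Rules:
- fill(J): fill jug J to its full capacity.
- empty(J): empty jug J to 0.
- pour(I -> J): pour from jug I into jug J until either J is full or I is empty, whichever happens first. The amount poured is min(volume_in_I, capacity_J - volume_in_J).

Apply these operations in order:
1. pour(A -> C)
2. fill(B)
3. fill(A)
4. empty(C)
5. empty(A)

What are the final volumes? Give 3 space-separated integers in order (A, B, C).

Answer: 0 10 0

Derivation:
Step 1: pour(A -> C) -> (A=0 B=0 C=9)
Step 2: fill(B) -> (A=0 B=10 C=9)
Step 3: fill(A) -> (A=9 B=10 C=9)
Step 4: empty(C) -> (A=9 B=10 C=0)
Step 5: empty(A) -> (A=0 B=10 C=0)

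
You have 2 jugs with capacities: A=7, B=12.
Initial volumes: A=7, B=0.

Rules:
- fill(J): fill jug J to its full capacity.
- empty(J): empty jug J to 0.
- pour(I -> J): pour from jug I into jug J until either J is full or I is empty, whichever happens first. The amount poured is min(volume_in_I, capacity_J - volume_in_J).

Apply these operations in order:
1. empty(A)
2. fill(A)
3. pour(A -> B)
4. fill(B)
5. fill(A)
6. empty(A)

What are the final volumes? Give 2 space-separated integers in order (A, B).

Step 1: empty(A) -> (A=0 B=0)
Step 2: fill(A) -> (A=7 B=0)
Step 3: pour(A -> B) -> (A=0 B=7)
Step 4: fill(B) -> (A=0 B=12)
Step 5: fill(A) -> (A=7 B=12)
Step 6: empty(A) -> (A=0 B=12)

Answer: 0 12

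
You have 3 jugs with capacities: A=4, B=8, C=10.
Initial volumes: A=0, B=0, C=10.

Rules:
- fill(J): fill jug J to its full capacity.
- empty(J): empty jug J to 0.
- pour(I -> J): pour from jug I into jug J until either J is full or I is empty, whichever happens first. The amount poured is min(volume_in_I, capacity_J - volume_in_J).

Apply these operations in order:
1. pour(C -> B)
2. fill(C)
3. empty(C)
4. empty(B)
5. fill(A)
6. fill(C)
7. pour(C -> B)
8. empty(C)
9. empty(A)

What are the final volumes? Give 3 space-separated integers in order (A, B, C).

Answer: 0 8 0

Derivation:
Step 1: pour(C -> B) -> (A=0 B=8 C=2)
Step 2: fill(C) -> (A=0 B=8 C=10)
Step 3: empty(C) -> (A=0 B=8 C=0)
Step 4: empty(B) -> (A=0 B=0 C=0)
Step 5: fill(A) -> (A=4 B=0 C=0)
Step 6: fill(C) -> (A=4 B=0 C=10)
Step 7: pour(C -> B) -> (A=4 B=8 C=2)
Step 8: empty(C) -> (A=4 B=8 C=0)
Step 9: empty(A) -> (A=0 B=8 C=0)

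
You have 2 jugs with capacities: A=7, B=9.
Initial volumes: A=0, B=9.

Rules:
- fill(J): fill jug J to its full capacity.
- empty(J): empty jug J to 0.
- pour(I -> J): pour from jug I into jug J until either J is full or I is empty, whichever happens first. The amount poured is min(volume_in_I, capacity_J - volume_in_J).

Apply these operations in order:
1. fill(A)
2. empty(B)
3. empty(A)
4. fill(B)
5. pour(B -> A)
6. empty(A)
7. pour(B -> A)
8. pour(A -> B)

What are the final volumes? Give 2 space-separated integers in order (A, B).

Answer: 0 2

Derivation:
Step 1: fill(A) -> (A=7 B=9)
Step 2: empty(B) -> (A=7 B=0)
Step 3: empty(A) -> (A=0 B=0)
Step 4: fill(B) -> (A=0 B=9)
Step 5: pour(B -> A) -> (A=7 B=2)
Step 6: empty(A) -> (A=0 B=2)
Step 7: pour(B -> A) -> (A=2 B=0)
Step 8: pour(A -> B) -> (A=0 B=2)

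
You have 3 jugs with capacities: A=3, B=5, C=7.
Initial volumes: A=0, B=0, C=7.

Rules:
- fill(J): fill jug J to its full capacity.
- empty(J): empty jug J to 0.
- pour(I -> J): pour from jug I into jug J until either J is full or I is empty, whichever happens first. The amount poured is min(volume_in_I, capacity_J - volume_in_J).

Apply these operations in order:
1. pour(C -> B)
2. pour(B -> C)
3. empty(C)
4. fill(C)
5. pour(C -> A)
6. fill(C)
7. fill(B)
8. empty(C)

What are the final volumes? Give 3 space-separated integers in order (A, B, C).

Step 1: pour(C -> B) -> (A=0 B=5 C=2)
Step 2: pour(B -> C) -> (A=0 B=0 C=7)
Step 3: empty(C) -> (A=0 B=0 C=0)
Step 4: fill(C) -> (A=0 B=0 C=7)
Step 5: pour(C -> A) -> (A=3 B=0 C=4)
Step 6: fill(C) -> (A=3 B=0 C=7)
Step 7: fill(B) -> (A=3 B=5 C=7)
Step 8: empty(C) -> (A=3 B=5 C=0)

Answer: 3 5 0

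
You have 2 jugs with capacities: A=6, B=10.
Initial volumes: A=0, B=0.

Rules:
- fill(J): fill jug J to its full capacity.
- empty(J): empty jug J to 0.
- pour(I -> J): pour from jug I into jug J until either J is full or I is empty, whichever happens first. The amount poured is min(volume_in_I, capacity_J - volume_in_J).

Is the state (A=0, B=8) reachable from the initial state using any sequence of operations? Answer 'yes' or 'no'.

BFS from (A=0, B=0):
  1. fill(B) -> (A=0 B=10)
  2. pour(B -> A) -> (A=6 B=4)
  3. empty(A) -> (A=0 B=4)
  4. pour(B -> A) -> (A=4 B=0)
  5. fill(B) -> (A=4 B=10)
  6. pour(B -> A) -> (A=6 B=8)
  7. empty(A) -> (A=0 B=8)
Target reached → yes.

Answer: yes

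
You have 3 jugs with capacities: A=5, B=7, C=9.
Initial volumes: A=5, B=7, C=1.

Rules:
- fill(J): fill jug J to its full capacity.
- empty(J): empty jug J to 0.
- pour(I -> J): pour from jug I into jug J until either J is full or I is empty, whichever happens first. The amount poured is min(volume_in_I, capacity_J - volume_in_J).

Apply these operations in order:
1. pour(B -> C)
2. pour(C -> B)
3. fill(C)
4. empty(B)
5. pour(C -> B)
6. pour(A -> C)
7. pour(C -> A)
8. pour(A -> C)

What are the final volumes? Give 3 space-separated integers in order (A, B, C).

Step 1: pour(B -> C) -> (A=5 B=0 C=8)
Step 2: pour(C -> B) -> (A=5 B=7 C=1)
Step 3: fill(C) -> (A=5 B=7 C=9)
Step 4: empty(B) -> (A=5 B=0 C=9)
Step 5: pour(C -> B) -> (A=5 B=7 C=2)
Step 6: pour(A -> C) -> (A=0 B=7 C=7)
Step 7: pour(C -> A) -> (A=5 B=7 C=2)
Step 8: pour(A -> C) -> (A=0 B=7 C=7)

Answer: 0 7 7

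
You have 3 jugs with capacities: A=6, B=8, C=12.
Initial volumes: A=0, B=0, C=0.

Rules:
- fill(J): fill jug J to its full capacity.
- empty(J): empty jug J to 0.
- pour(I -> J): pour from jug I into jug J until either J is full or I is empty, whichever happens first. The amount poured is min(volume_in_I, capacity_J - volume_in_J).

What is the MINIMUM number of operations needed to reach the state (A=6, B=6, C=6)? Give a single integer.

BFS from (A=0, B=0, C=0). One shortest path:
  1. fill(A) -> (A=6 B=0 C=0)
  2. fill(C) -> (A=6 B=0 C=12)
  3. pour(A -> B) -> (A=0 B=6 C=12)
  4. pour(C -> A) -> (A=6 B=6 C=6)
Reached target in 4 moves.

Answer: 4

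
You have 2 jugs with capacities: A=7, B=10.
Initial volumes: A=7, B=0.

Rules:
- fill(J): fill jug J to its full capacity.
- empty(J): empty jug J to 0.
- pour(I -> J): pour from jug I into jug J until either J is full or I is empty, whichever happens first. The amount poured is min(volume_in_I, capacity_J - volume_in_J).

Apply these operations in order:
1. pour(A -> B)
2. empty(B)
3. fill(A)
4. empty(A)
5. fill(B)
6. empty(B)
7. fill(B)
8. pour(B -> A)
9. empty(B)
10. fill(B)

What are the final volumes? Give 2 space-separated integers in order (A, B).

Answer: 7 10

Derivation:
Step 1: pour(A -> B) -> (A=0 B=7)
Step 2: empty(B) -> (A=0 B=0)
Step 3: fill(A) -> (A=7 B=0)
Step 4: empty(A) -> (A=0 B=0)
Step 5: fill(B) -> (A=0 B=10)
Step 6: empty(B) -> (A=0 B=0)
Step 7: fill(B) -> (A=0 B=10)
Step 8: pour(B -> A) -> (A=7 B=3)
Step 9: empty(B) -> (A=7 B=0)
Step 10: fill(B) -> (A=7 B=10)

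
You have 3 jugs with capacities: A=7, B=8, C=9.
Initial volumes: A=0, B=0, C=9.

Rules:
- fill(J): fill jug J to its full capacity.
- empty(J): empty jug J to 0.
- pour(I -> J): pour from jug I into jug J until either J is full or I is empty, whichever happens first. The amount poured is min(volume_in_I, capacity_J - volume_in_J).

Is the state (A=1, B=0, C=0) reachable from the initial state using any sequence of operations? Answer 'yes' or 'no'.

Answer: yes

Derivation:
BFS from (A=0, B=0, C=9):
  1. pour(C -> B) -> (A=0 B=8 C=1)
  2. empty(B) -> (A=0 B=0 C=1)
  3. pour(C -> A) -> (A=1 B=0 C=0)
Target reached → yes.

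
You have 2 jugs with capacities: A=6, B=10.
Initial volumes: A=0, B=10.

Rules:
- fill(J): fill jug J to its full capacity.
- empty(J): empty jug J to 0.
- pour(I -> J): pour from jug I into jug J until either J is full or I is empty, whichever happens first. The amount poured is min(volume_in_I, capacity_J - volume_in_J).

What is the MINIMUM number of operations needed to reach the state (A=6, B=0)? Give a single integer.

Answer: 2

Derivation:
BFS from (A=0, B=10). One shortest path:
  1. fill(A) -> (A=6 B=10)
  2. empty(B) -> (A=6 B=0)
Reached target in 2 moves.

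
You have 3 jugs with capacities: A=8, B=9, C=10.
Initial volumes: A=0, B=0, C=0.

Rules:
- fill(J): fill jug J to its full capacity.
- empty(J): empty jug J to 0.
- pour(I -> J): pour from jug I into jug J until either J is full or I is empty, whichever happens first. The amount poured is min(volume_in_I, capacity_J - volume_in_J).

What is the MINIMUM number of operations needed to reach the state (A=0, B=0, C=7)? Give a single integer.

Answer: 6

Derivation:
BFS from (A=0, B=0, C=0). One shortest path:
  1. fill(A) -> (A=8 B=0 C=0)
  2. fill(B) -> (A=8 B=9 C=0)
  3. pour(A -> C) -> (A=0 B=9 C=8)
  4. pour(B -> C) -> (A=0 B=7 C=10)
  5. empty(C) -> (A=0 B=7 C=0)
  6. pour(B -> C) -> (A=0 B=0 C=7)
Reached target in 6 moves.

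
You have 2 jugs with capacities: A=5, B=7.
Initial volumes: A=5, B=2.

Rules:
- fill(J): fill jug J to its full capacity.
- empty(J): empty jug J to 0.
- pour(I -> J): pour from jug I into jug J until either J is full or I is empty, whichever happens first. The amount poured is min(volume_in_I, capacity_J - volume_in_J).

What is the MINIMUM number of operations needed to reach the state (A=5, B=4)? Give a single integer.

Answer: 4

Derivation:
BFS from (A=5, B=2). One shortest path:
  1. empty(A) -> (A=0 B=2)
  2. pour(B -> A) -> (A=2 B=0)
  3. fill(B) -> (A=2 B=7)
  4. pour(B -> A) -> (A=5 B=4)
Reached target in 4 moves.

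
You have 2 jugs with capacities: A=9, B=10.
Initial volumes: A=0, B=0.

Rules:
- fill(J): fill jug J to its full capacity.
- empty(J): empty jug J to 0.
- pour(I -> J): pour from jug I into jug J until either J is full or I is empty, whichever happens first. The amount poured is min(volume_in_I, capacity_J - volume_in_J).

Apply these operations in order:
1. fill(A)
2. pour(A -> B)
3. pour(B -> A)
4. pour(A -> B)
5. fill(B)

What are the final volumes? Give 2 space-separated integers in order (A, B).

Step 1: fill(A) -> (A=9 B=0)
Step 2: pour(A -> B) -> (A=0 B=9)
Step 3: pour(B -> A) -> (A=9 B=0)
Step 4: pour(A -> B) -> (A=0 B=9)
Step 5: fill(B) -> (A=0 B=10)

Answer: 0 10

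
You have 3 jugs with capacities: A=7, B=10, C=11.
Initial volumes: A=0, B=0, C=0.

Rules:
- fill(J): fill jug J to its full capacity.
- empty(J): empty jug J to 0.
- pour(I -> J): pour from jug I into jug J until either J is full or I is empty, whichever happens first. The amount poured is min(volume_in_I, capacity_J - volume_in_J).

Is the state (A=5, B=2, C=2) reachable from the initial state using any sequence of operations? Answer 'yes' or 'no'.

Answer: no

Derivation:
BFS explored all 516 reachable states.
Reachable set includes: (0,0,0), (0,0,1), (0,0,2), (0,0,3), (0,0,4), (0,0,5), (0,0,6), (0,0,7), (0,0,8), (0,0,9), (0,0,10), (0,0,11) ...
Target (A=5, B=2, C=2) not in reachable set → no.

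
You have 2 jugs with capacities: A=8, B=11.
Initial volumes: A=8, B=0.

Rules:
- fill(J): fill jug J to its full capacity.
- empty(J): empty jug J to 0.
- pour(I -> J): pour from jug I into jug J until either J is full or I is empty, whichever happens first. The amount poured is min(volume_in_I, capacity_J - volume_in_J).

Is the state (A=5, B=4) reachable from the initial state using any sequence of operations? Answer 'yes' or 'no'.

Answer: no

Derivation:
BFS explored all 38 reachable states.
Reachable set includes: (0,0), (0,1), (0,2), (0,3), (0,4), (0,5), (0,6), (0,7), (0,8), (0,9), (0,10), (0,11) ...
Target (A=5, B=4) not in reachable set → no.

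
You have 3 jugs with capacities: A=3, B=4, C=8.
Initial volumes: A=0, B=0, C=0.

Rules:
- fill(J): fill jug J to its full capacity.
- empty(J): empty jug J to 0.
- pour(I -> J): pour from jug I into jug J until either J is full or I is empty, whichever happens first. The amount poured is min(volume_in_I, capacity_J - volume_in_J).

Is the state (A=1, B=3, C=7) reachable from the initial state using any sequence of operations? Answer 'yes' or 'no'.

BFS explored all 138 reachable states.
Reachable set includes: (0,0,0), (0,0,1), (0,0,2), (0,0,3), (0,0,4), (0,0,5), (0,0,6), (0,0,7), (0,0,8), (0,1,0), (0,1,1), (0,1,2) ...
Target (A=1, B=3, C=7) not in reachable set → no.

Answer: no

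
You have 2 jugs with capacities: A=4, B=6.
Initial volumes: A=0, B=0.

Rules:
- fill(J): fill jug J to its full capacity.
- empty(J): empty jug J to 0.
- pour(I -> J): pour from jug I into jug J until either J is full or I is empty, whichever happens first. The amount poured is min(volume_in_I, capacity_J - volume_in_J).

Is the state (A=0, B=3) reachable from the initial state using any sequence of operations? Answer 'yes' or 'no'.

Answer: no

Derivation:
BFS explored all 10 reachable states.
Reachable set includes: (0,0), (0,2), (0,4), (0,6), (2,0), (2,6), (4,0), (4,2), (4,4), (4,6)
Target (A=0, B=3) not in reachable set → no.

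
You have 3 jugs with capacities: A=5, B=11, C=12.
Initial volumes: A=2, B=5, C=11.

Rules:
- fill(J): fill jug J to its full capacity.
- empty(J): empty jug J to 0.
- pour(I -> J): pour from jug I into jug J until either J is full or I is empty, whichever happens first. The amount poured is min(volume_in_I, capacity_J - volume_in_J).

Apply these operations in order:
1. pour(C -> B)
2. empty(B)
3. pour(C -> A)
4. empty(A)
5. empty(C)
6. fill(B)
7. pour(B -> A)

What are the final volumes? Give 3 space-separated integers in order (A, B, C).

Step 1: pour(C -> B) -> (A=2 B=11 C=5)
Step 2: empty(B) -> (A=2 B=0 C=5)
Step 3: pour(C -> A) -> (A=5 B=0 C=2)
Step 4: empty(A) -> (A=0 B=0 C=2)
Step 5: empty(C) -> (A=0 B=0 C=0)
Step 6: fill(B) -> (A=0 B=11 C=0)
Step 7: pour(B -> A) -> (A=5 B=6 C=0)

Answer: 5 6 0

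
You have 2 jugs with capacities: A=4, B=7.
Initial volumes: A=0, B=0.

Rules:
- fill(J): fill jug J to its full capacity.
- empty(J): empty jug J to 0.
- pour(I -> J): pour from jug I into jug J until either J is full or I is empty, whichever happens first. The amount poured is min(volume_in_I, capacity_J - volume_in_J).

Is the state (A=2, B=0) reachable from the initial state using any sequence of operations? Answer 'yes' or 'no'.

BFS from (A=0, B=0):
  1. fill(B) -> (A=0 B=7)
  2. pour(B -> A) -> (A=4 B=3)
  3. empty(A) -> (A=0 B=3)
  4. pour(B -> A) -> (A=3 B=0)
  5. fill(B) -> (A=3 B=7)
  6. pour(B -> A) -> (A=4 B=6)
  7. empty(A) -> (A=0 B=6)
  8. pour(B -> A) -> (A=4 B=2)
  9. empty(A) -> (A=0 B=2)
  10. pour(B -> A) -> (A=2 B=0)
Target reached → yes.

Answer: yes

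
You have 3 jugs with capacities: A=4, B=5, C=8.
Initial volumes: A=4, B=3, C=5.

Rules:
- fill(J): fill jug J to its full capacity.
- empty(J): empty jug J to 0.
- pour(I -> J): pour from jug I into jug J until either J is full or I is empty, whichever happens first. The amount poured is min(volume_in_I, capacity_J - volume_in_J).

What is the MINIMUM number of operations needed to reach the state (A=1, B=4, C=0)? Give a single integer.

BFS from (A=4, B=3, C=5). One shortest path:
  1. empty(A) -> (A=0 B=3 C=5)
  2. empty(B) -> (A=0 B=0 C=5)
  3. pour(C -> A) -> (A=4 B=0 C=1)
  4. pour(A -> B) -> (A=0 B=4 C=1)
  5. pour(C -> A) -> (A=1 B=4 C=0)
Reached target in 5 moves.

Answer: 5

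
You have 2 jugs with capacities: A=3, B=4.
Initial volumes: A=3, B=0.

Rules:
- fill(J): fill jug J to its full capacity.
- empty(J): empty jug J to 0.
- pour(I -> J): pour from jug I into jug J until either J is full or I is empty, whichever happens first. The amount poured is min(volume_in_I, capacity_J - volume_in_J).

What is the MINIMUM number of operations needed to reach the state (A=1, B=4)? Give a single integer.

BFS from (A=3, B=0). One shortest path:
  1. empty(A) -> (A=0 B=0)
  2. fill(B) -> (A=0 B=4)
  3. pour(B -> A) -> (A=3 B=1)
  4. empty(A) -> (A=0 B=1)
  5. pour(B -> A) -> (A=1 B=0)
  6. fill(B) -> (A=1 B=4)
Reached target in 6 moves.

Answer: 6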